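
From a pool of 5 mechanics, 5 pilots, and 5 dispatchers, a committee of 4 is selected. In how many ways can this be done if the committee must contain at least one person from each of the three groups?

750

Unrestricted: C(15,4) = 1365 ways to pick any 4 of the 15.
Subtract selections that omit an entire group: no mechanics → C(10,4) = 210; no pilots → C(10,4) = 210; no dispatchers → C(10,4) = 210.
Add back selections omitting two groups (i.e. drawn from a single group): C(5,4) + C(5,4) + C(5,4) = 15.
By inclusion–exclusion: 1365 − 630 + 15 = 750.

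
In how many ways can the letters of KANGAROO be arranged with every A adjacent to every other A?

2520

Treat the 2 copies of A as a single block. The multiset to arrange is then {AA, G, K, N, O, O, R}, 7 items in all.
That gives (7)!/(2!) = 2520 arrangements.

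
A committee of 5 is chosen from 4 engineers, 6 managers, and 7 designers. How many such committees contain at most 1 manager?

2442

Split by how many managers are chosen (0 through 1).
Sum: C(6,0)·C(11,5) + C(6,1)·C(11,4) = 462 + 1980 = 2442.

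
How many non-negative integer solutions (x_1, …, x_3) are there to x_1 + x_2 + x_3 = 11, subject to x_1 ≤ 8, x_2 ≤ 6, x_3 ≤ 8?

Ignoring the caps, the number of non-negative solutions to x_1+…+x_3 = 11 is C(13,2) = 78.
Subtract solutions that violate a single cap (substitute x_i' = x_i − (cap_i+1)): x_1 ≥ 9 gives C(4,2) = 6; x_2 ≥ 7 gives C(6,2) = 15; x_3 ≥ 9 gives C(4,2) = 6. Together 27.
No two caps can be exceeded simultaneously, so the pair terms are all 0.
By inclusion–exclusion the count is 78 − 27 + 0 = 51.

51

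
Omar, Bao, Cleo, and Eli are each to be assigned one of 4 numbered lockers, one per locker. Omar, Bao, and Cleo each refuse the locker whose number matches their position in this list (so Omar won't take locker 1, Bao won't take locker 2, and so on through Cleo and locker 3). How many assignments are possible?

11

Let Aᵢ (for i ∈ {1, 2, 3}) be the placements that put person i in their forbidden locker. Any j of these fix j positions, leaving (4−j)! ways to fill the rest, and there are C(3,j) ways to pick which j.
By inclusion–exclusion, the number of valid placements is Σ_{j=0}^{3} (−1)^j C(3,j)·(4−j)!.
Computing: 24 − 18 + 6 − 1 = 11.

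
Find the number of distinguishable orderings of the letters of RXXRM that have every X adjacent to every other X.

12

Treat the 2 copies of X as a single block. The multiset to arrange is then {XX, M, R, R}, 4 items in all.
That gives (4)!/(2!) = 12 arrangements.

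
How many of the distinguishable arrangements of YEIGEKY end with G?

180

Fix G in the last position and arrange the remaining 6 letters.
Those 6 letters have E appearing twice and Y appearing twice, giving (6)!/(2!·2!) = 180.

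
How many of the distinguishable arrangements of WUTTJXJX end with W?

With the last slot taken by W, it remains to arrange the other 7 letters (UTTJXJX).
Those 7 letters have J appearing twice, T appearing twice, and X appearing twice, giving (7)!/(2!·2!·2!) = 630.

630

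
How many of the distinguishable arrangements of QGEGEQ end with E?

Fix E in the last position and arrange the remaining 5 letters.
Those 5 letters have G appearing twice and Q appearing twice, giving (5)!/(2!·2!) = 30.

30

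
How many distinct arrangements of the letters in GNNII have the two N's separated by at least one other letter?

18

There are 5!/(2!·2!) = 30 arrangements of GNNII in total.
If the two N's are adjacent, glue them into one block, leaving 4 items to arrange: (4)!/(2!) = 12 ways.
Subtracting, 30 − 12 = 18 arrangements keep the N's apart.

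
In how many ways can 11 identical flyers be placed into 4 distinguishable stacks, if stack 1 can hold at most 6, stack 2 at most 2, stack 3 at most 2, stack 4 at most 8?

53

By stars and bars, unrestricted non-negative solutions to x_1+…+x_4 = 11 number C(11+3,3) = 364.
Subtract solutions that violate a single cap (substitute x_i' = x_i − (cap_i+1)): x_1 ≥ 7 gives C(7,3) = 35; x_2 ≥ 3 gives C(11,3) = 165; x_3 ≥ 3 gives C(11,3) = 165; x_4 ≥ 9 gives C(5,3) = 10. Together 375.
Add back pairs where two caps are both exceeded: 4 + 4 + 0 + 56 + 0 + 0 = 64.
By inclusion–exclusion the count is 364 − 375 + 64 = 53.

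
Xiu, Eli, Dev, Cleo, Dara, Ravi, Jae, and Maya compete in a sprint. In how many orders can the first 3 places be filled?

This is an ordered selection of 3 from 8: P(8,3).
That gives 8 × 7 × 6 = 336.

336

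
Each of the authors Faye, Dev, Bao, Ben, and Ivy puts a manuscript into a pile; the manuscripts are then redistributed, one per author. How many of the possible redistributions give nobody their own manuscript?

Count assignments avoiding every fixed point. For any j of the 5 authors fixed to their own manuscript, the other 5−j can be arranged in (5−j)! ways.
By inclusion–exclusion this is Σ_{j=0}^{5} (−1)^j C(5,j)·(5−j)!.
Computing: 120 − 120 + 60 − 20 + 5 − 1 = 44.

44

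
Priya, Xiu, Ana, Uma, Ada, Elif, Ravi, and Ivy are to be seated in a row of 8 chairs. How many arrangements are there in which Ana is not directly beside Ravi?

Of the 8! = 40320 arrangements, those with Ana and Ravi adjacent number 2 × 7! = 10080 (treat the pair as a block with 2 internal orders).
So 40320 − 10080 = 30240 arrangements keep them apart.

30240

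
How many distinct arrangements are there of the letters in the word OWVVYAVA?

3360

Letter multiplicities in OWVVYAVA: A×2, O×1, V×3, W×1, Y×1.
Dividing 8! = 40320 by 3!·2! = 12 for the repeated letters gives 3360.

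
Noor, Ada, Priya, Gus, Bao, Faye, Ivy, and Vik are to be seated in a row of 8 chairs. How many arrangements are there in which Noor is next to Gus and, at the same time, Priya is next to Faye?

Treat {Noor,Gus} as one block (2 orders) and {Priya,Faye} as another (2 orders).
That leaves 6 units to arrange: 2 × 2 × 6! = 4 × 720 = 2880.

2880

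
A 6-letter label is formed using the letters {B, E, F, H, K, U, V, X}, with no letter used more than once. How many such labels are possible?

20160

This is a permutation of 6 out of 8: P(8,6) = 8!/2!.
That product is 8 × 7 × 6 × 5 × 4 × 3 = 20160.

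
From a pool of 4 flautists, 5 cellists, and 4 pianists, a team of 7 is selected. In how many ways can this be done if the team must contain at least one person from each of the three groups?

With no constraint there are C(13,7) = 1716 possible selections.
Subtract selections that omit an entire group: no flautists → C(9,7) = 36; no cellists → C(8,7) = 8; no pianists → C(9,7) = 36.
Add back selections omitting two groups (i.e. drawn from a single group): C(4,7) + C(5,7) + C(4,7) = 0.
By inclusion–exclusion: 1716 − 80 + 0 = 1636.

1636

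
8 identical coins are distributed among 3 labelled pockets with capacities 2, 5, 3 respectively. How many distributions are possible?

6

Ignoring the caps, the number of non-negative solutions to x_1+…+x_3 = 8 is C(10,2) = 45.
Subtract solutions that violate a single cap (substitute x_i' = x_i − (cap_i+1)): x_1 ≥ 3 gives C(7,2) = 21; x_2 ≥ 6 gives C(4,2) = 6; x_3 ≥ 4 gives C(6,2) = 15. Together 42.
Add back pairs where two caps are both exceeded: 0 + 3 + 0 = 3.
By inclusion–exclusion the count is 45 − 42 + 3 = 6.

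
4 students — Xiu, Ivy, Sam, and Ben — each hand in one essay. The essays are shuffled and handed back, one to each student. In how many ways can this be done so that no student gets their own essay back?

9

Count assignments avoiding every fixed point. For any j of the 4 students fixed to their own essay, the other 4−j can be arranged in (4−j)! ways.
By inclusion–exclusion this is Σ_{j=0}^{4} (−1)^j C(4,j)·(4−j)!.
Computing: 24 − 24 + 12 − 4 + 1 = 9.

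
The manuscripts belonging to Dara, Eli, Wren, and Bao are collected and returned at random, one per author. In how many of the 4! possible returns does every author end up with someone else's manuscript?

9

Count assignments avoiding every fixed point. For any j of the 4 authors fixed to their own manuscript, the other 4−j can be arranged in (4−j)! ways.
By inclusion–exclusion this is Σ_{j=0}^{4} (−1)^j C(4,j)·(4−j)!.
Computing: 24 − 24 + 12 − 4 + 1 = 9.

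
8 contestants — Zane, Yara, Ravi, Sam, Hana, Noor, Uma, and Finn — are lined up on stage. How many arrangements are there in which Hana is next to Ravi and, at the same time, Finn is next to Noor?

Treat {Hana,Ravi} as one block (2 orders) and {Finn,Noor} as another (2 orders).
That leaves 6 units to arrange: 2 × 2 × 6! = 4 × 720 = 2880.

2880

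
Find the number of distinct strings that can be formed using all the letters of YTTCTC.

60

The 6 letters of YTTCTC have repeats: C appearing twice and T appearing 3 times.
So there are 6! / (3!·2!) = 60 distinguishable arrangements.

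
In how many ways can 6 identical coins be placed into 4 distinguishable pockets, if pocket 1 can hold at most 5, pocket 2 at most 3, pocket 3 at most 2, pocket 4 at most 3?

43

Ignoring the caps, the number of non-negative solutions to x_1+…+x_4 = 6 is C(9,3) = 84.
Subtract solutions that violate a single cap (substitute x_i' = x_i − (cap_i+1)): x_1 ≥ 6 gives C(3,3) = 1; x_2 ≥ 4 gives C(5,3) = 10; x_3 ≥ 3 gives C(6,3) = 20; x_4 ≥ 4 gives C(5,3) = 10. Together 41.
No two caps can be exceeded simultaneously, so the pair terms are all 0.
By inclusion–exclusion the count is 84 − 41 + 0 = 43.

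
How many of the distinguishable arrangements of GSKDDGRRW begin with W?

5040

With the first slot taken by W, it remains to arrange the other 8 letters (GSKDDGRR).
Those 8 letters have D appearing twice, G appearing twice, and R appearing twice, giving (8)!/(2!·2!·2!) = 5040.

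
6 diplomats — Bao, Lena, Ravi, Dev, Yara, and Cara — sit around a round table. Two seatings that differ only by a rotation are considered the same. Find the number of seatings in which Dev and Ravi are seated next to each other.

48

Glue Dev and Ravi into a block (2 internal orders). Seating 5 units around a circle gives (4)! arrangements.
So 2 × (4)! = 2 × 24 = 48.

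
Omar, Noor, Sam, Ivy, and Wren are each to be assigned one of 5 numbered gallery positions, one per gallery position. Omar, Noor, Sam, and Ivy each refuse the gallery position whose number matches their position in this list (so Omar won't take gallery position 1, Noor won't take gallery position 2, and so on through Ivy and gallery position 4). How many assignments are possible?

Let Aᵢ (for 1 ≤ i ≤ 4) be the placements that put person i in their forbidden gallery position. Any j of these fix j positions, leaving (5−j)! ways to fill the rest, and there are C(4,j) ways to pick which j.
By inclusion–exclusion, the number of valid placements is Σ_{j=0}^{4} (−1)^j C(4,j)·(5−j)!.
Computing: 120 − 96 + 36 − 8 + 1 = 53.

53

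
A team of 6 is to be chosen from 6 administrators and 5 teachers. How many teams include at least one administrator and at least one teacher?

Unrestricted: C(11,6) = 462 ways to pick any 6 of the 11.
Selections missing a whole group: no administrators → C(5,6) = 0; no teachers → C(6,6) = 1.
Both groups omitted at once is impossible, so 462 − 1 = 461.

461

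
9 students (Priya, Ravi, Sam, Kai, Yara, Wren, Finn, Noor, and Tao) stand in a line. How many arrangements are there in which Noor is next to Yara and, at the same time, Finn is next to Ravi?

Treat {Noor,Yara} as one block (2 orders) and {Finn,Ravi} as another (2 orders).
That leaves 7 units to arrange: 2 × 2 × 7! = 4 × 5040 = 20160.

20160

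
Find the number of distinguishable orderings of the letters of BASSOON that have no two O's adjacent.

Total arrangements of BASSOON: 7!/(2!·2!) = 1260.
If the two O's are adjacent, glue them into one block, leaving 6 items to arrange: (6)!/(2!) = 360 ways.
Hence 1260 − 360 = 900.

900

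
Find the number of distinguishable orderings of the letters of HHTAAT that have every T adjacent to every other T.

30

Treat the 2 copies of T as a single block. The multiset to arrange is then {TT, A, A, H, H}, 5 items in all.
That gives (5)!/(2!·2!) = 30 arrangements.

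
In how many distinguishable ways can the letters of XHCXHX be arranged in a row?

The 6 letters of XHCXHX have repeats: H appearing twice and X appearing 3 times.
The number of distinct arrangements is 6!/(3!·2!) = 720/12 = 60.

60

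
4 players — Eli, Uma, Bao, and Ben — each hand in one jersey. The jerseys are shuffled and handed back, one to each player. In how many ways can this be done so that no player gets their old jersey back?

9

Count assignments avoiding every fixed point. For any j of the 4 players fixed to their old jersey, the other 4−j can be arranged in (4−j)! ways.
By inclusion–exclusion this is Σ_{j=0}^{4} (−1)^j C(4,j)·(4−j)!.
Computing: 24 − 24 + 12 − 4 + 1 = 9.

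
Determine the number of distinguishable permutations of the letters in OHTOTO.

60

OHTOTO has 6 letters with O appearing 3 times and T appearing twice.
So there are 6! / (3!·2!) = 60 distinguishable arrangements.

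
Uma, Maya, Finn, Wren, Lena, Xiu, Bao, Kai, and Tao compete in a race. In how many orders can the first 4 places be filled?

3024

This is an ordered selection of 4 from 9: P(9,4).
That gives 9 × 8 × 7 × 6 = 3024.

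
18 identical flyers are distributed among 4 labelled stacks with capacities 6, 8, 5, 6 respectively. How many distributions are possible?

114

By stars and bars, unrestricted non-negative solutions to x_1+…+x_4 = 18 number C(18+3,3) = 1330.
Subtract solutions that violate a single cap (substitute x_i' = x_i − (cap_i+1)): x_1 ≥ 7 gives C(14,3) = 364; x_2 ≥ 9 gives C(12,3) = 220; x_3 ≥ 6 gives C(15,3) = 455; x_4 ≥ 7 gives C(14,3) = 364. Together 1403.
Add back pairs where two caps are both exceeded: 10 + 56 + 35 + 20 + 10 + 56 = 187.
By inclusion–exclusion the count is 1330 − 1403 + 187 = 114.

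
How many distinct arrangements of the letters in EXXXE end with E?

With the last slot taken by E, it remains to arrange the other 4 letters (XXXE).
Those 4 letters have X appearing 3 times, giving (4)!/(3!) = 4.

4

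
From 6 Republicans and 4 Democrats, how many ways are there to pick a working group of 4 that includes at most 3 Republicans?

Split by how many Republicans are chosen (0 through 3).
Sum: C(6,0)·C(4,4) + C(6,1)·C(4,3) + C(6,2)·C(4,2) + C(6,3)·C(4,1) = 1 + 24 + 90 + 80 = 195.

195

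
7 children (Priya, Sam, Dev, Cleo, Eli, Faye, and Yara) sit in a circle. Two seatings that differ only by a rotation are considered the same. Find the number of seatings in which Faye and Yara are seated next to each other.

Treat {Faye, Yara} as one unit (2 internal orders) and seat the resulting 6 units around the table: (5)! circular arrangements.
So 2 × (5)! = 2 × 120 = 240.

240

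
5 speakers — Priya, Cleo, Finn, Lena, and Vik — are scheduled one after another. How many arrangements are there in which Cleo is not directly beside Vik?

There are 5! = 120 arrangements in all. If Cleo and Vik are adjacent, merging them into one block gives 2·(4)! = 48 arrangements.
Complementary counting: 120 − 48 = 72.

72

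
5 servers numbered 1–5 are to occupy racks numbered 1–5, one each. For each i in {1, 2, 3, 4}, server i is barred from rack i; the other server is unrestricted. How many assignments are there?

53

Let Aᵢ (for 1 ≤ i ≤ 4) be the placements that put server i in its forbidden rack. Any j of these fix j positions, leaving (5−j)! ways to fill the rest, and there are C(4,j) ways to pick which j.
By inclusion–exclusion, the number of valid placements is Σ_{j=0}^{4} (−1)^j C(4,j)·(5−j)!.
Computing: 120 − 96 + 36 − 8 + 1 = 53.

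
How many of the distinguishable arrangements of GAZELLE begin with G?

With the first slot taken by G, it remains to arrange the other 6 letters (AZELLE).
Those 6 letters have E appearing twice and L appearing twice, giving (6)!/(2!·2!) = 180.

180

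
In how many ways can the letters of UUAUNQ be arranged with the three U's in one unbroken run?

24

Treat the 3 copies of U as a single block. The multiset to arrange is then {UUU, A, N, Q}, 4 items in all.
All 4 items are distinct, so there are (4)! = 24 arrangements.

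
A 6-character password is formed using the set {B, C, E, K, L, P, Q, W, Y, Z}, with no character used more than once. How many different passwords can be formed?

151200

With no repetition, fill the 6 characters in order: 10 choices, then 9, down to 5.
That product is 10 × 9 × 8 × 7 × 6 × 5 = 151200.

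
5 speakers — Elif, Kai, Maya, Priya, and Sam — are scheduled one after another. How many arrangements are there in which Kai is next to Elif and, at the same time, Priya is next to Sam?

Treat {Kai,Elif} as one block (2 orders) and {Priya,Sam} as another (2 orders).
That leaves 3 units to arrange: 2 × 2 × 3! = 4 × 6 = 24.

24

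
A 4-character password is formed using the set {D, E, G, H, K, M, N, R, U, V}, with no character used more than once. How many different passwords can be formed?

With no repetition, fill the 4 characters in order: 10 choices, then 9, down to 7.
10 × 9 × 8 × 7 = 5040.

5040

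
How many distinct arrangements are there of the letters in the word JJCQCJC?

The 7 letters of JJCQCJC have repeats: C appearing 3 times and J appearing 3 times.
So there are 7! / (3!·3!) = 140 distinguishable arrangements.

140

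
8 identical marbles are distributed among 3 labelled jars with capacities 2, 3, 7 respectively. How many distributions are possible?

11

Without the upper bounds there are C(10,2) = 45 ways to split 8 among 3 jars.
Subtract solutions that violate a single cap (substitute x_i' = x_i − (cap_i+1)): x_1 ≥ 3 gives C(7,2) = 21; x_2 ≥ 4 gives C(6,2) = 15; x_3 ≥ 8 gives C(2,2) = 1. Together 37.
Add back pairs where two caps are both exceeded: 3 + 0 + 0 = 3.
By inclusion–exclusion the count is 45 − 37 + 3 = 11.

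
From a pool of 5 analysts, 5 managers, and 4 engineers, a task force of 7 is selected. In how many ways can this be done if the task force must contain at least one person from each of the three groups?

3240

With no constraint there are C(14,7) = 3432 possible selections.
Subtract selections that omit an entire group: no analysts → C(9,7) = 36; no managers → C(9,7) = 36; no engineers → C(10,7) = 120.
Add back selections omitting two groups (i.e. drawn from a single group): C(5,7) + C(5,7) + C(4,7) = 0.
By inclusion–exclusion: 3432 − 192 + 0 = 3240.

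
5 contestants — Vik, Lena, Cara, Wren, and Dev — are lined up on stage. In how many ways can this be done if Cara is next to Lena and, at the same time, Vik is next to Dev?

Treat {Cara,Lena} as one block (2 orders) and {Vik,Dev} as another (2 orders).
That leaves 3 units to arrange: 2 × 2 × 3! = 4 × 6 = 24.

24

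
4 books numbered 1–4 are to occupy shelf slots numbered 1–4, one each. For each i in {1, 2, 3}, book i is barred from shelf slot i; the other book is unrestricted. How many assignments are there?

Let Aᵢ (for i ∈ {1, 2, 3}) be the placements that put book i in its forbidden shelf slot. Any j of these fix j positions, leaving (4−j)! ways to fill the rest, and there are C(3,j) ways to pick which j.
By inclusion–exclusion, the number of valid placements is Σ_{j=0}^{3} (−1)^j C(3,j)·(4−j)!.
Computing: 24 − 18 + 6 − 1 = 11.

11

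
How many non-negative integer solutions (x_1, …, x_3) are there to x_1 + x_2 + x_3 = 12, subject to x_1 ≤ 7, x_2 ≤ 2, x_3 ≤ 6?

Without the upper bounds there are C(14,2) = 91 ways to split 12 among 3 variables.
Subtract solutions that violate a single cap (substitute x_i' = x_i − (cap_i+1)): x_1 ≥ 8 gives C(6,2) = 15; x_2 ≥ 3 gives C(11,2) = 55; x_3 ≥ 7 gives C(7,2) = 21. Together 91.
Add back pairs where two caps are both exceeded: 3 + 0 + 6 = 9.
By inclusion–exclusion the count is 91 − 91 + 9 = 9.

9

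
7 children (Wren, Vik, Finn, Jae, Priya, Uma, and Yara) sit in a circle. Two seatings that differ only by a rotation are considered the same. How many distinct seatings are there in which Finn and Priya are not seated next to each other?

Without the restriction there are (6)! = 720 seatings.
Those with Finn next to Priya: fuse the pair into one unit and seat 6 units around a circle — 2·(5)! = 240.
Subtracting, 720 − 240 = 480.

480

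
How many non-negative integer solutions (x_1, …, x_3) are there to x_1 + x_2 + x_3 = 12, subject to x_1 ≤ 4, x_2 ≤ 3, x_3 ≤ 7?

By stars and bars, unrestricted non-negative solutions to x_1+…+x_3 = 12 number C(12+2,2) = 91.
Subtract solutions that violate a single cap (substitute x_i' = x_i − (cap_i+1)): x_1 ≥ 5 gives C(9,2) = 36; x_2 ≥ 4 gives C(10,2) = 45; x_3 ≥ 8 gives C(6,2) = 15. Together 96.
Add back pairs where two caps are both exceeded: 10 + 0 + 1 = 11.
By inclusion–exclusion the count is 91 − 96 + 11 = 6.

6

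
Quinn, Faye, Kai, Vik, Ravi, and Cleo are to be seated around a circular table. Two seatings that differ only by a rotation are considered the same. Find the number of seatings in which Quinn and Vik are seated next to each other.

48

Treat {Quinn, Vik} as one unit (2 internal orders) and seat the resulting 5 units around the table: (4)! circular arrangements.
So 2 × (4)! = 2 × 24 = 48.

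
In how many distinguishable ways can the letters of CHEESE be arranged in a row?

120

CHEESE has 6 letters with E appearing 3 times.
So there are 6! / (3!) = 120 distinguishable arrangements.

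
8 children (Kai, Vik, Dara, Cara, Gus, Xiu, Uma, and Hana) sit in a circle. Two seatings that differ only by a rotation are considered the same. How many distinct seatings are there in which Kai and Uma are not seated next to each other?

Without the restriction there are (7)! = 5040 seatings.
Seatings with Kai beside Uma: treat them as a block with 2 internal orders, giving 2 × (6)! = 1440.
Subtracting, 5040 − 1440 = 3600.

3600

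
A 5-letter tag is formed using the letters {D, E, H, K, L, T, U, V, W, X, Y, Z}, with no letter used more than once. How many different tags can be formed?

Choose and order 5 of the 12 symbols: the first letter has 12 options, the next 11, and so on down to 8.
12 × 11 × 10 × 9 × 8 = 95040.

95040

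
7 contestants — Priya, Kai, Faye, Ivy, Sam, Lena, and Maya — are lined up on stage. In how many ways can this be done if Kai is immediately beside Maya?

1440

Place the 5 others and the Kai-Maya pair as 6 objects in a line; the pair has 2 internal arrangements.
That gives 2 × 6! = 2 × 720 = 1440.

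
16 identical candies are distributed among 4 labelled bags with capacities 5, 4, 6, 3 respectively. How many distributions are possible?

By stars and bars, unrestricted non-negative solutions to x_1+…+x_4 = 16 number C(16+3,3) = 969.
Subtract solutions that violate a single cap (substitute x_i' = x_i − (cap_i+1)): x_1 ≥ 6 gives C(13,3) = 286; x_2 ≥ 5 gives C(14,3) = 364; x_3 ≥ 7 gives C(12,3) = 220; x_4 ≥ 4 gives C(15,3) = 455. Together 1325.
Add back pairs where two caps are both exceeded: 56 + 20 + 84 + 35 + 120 + 56 = 371.
Subtract triples: 0 + 4 + 0 + 1 = 5.
By inclusion–exclusion the count is 969 − 1325 + 371 − 5 = 10.

10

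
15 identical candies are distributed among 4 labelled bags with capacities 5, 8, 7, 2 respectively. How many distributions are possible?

81

By stars and bars, unrestricted non-negative solutions to x_1+…+x_4 = 15 number C(15+3,3) = 816.
Subtract solutions that violate a single cap (substitute x_i' = x_i − (cap_i+1)): x_1 ≥ 6 gives C(12,3) = 220; x_2 ≥ 9 gives C(9,3) = 84; x_3 ≥ 8 gives C(10,3) = 120; x_4 ≥ 3 gives C(15,3) = 455. Together 879.
Add back pairs where two caps are both exceeded: 1 + 4 + 84 + 0 + 20 + 35 = 144.
By inclusion–exclusion the count is 816 − 879 + 144 = 81.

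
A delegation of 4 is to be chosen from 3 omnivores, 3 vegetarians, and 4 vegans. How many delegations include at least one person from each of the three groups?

126

Total 4-person selections from all 10: C(10,4) = 210.
Selections missing a whole group: no omnivores → C(7,4) = 35; no vegetarians → C(7,4) = 35; no vegans → C(6,4) = 15.
Add back selections omitting two groups (i.e. drawn from a single group): C(3,4) + C(3,4) + C(4,4) = 1.
By inclusion–exclusion: 210 − 85 + 1 = 126.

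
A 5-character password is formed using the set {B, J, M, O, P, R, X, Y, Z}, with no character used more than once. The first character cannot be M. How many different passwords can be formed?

13440

The first character has 9−1 = 8 choices (anything except M).
The remaining 4 characters are filled from the other 8 symbols without repetition: 8 × 7 × 6 × 5 = 1680.
Total: 8 × 1680 = 13440.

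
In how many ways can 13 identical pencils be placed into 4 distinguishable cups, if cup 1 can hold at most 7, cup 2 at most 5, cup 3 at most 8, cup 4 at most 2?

112

By stars and bars, unrestricted non-negative solutions to x_1+…+x_4 = 13 number C(13+3,3) = 560.
Subtract solutions that violate a single cap (substitute x_i' = x_i − (cap_i+1)): x_1 ≥ 8 gives C(8,3) = 56; x_2 ≥ 6 gives C(10,3) = 120; x_3 ≥ 9 gives C(7,3) = 35; x_4 ≥ 3 gives C(13,3) = 286. Together 497.
Add back pairs where two caps are both exceeded: 0 + 0 + 10 + 0 + 35 + 4 = 49.
By inclusion–exclusion the count is 560 − 497 + 49 = 112.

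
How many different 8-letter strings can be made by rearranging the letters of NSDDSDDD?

Letter multiplicities in NSDDSDDD: D×5, N×1, S×2.
Dividing 8! = 40320 by 5!·2! = 240 for the repeated letters gives 168.

168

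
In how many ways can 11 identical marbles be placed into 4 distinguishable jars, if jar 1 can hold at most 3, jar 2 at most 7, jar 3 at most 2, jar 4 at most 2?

18

Ignoring the caps, the number of non-negative solutions to x_1+…+x_4 = 11 is C(14,3) = 364.
Subtract solutions that violate a single cap (substitute x_i' = x_i − (cap_i+1)): x_1 ≥ 4 gives C(10,3) = 120; x_2 ≥ 8 gives C(6,3) = 20; x_3 ≥ 3 gives C(11,3) = 165; x_4 ≥ 3 gives C(11,3) = 165. Together 470.
Add back pairs where two caps are both exceeded: 0 + 35 + 35 + 1 + 1 + 56 = 128.
Subtract triples: 0 + 0 + 4 + 0 = 4.
By inclusion–exclusion the count is 364 − 470 + 128 − 4 = 18.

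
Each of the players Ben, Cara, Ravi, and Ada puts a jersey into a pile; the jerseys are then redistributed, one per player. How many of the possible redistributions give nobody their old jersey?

Count assignments avoiding every fixed point. For any j of the 4 players fixed to their old jersey, the other 4−j can be arranged in (4−j)! ways.
By inclusion–exclusion this is Σ_{j=0}^{4} (−1)^j C(4,j)·(4−j)!.
Computing: 24 − 24 + 12 − 4 + 1 = 9.

9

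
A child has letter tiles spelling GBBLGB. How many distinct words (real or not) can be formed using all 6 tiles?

60

The 6 letters of GBBLGB have repeats: B appearing 3 times and G appearing twice.
The number of distinct arrangements is 6!/(3!·2!) = 720/12 = 60.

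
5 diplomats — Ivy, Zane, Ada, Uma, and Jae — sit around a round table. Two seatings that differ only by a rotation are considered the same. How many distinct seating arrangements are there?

Fix one person's seat to break rotational symmetry; the remaining 4 people can be arranged in (4)! = 24 ways.

24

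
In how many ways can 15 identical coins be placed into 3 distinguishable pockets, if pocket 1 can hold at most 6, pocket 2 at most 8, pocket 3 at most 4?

10

Ignoring the caps, the number of non-negative solutions to x_1+…+x_3 = 15 is C(17,2) = 136.
Subtract solutions that violate a single cap (substitute x_i' = x_i − (cap_i+1)): x_1 ≥ 7 gives C(10,2) = 45; x_2 ≥ 9 gives C(8,2) = 28; x_3 ≥ 5 gives C(12,2) = 66. Together 139.
Add back pairs where two caps are both exceeded: 0 + 10 + 3 = 13.
By inclusion–exclusion the count is 136 − 139 + 13 = 10.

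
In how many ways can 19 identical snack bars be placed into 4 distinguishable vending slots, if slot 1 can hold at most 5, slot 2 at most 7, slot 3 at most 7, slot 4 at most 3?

Ignoring the caps, the number of non-negative solutions to x_1+…+x_4 = 19 is C(22,3) = 1540.
Subtract solutions that violate a single cap (substitute x_i' = x_i − (cap_i+1)): x_1 ≥ 6 gives C(16,3) = 560; x_2 ≥ 8 gives C(14,3) = 364; x_3 ≥ 8 gives C(14,3) = 364; x_4 ≥ 4 gives C(18,3) = 816. Together 2104.
Add back pairs where two caps are both exceeded: 56 + 56 + 220 + 20 + 120 + 120 = 592.
Subtract triples: 0 + 4 + 4 + 0 = 8.
By inclusion–exclusion the count is 1540 − 2104 + 592 − 8 = 20.

20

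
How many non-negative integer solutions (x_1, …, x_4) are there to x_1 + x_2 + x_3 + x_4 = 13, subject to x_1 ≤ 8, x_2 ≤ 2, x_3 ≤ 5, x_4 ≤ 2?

By stars and bars, unrestricted non-negative solutions to x_1+…+x_4 = 13 number C(13+3,3) = 560.
Subtract solutions that violate a single cap (substitute x_i' = x_i − (cap_i+1)): x_1 ≥ 9 gives C(7,3) = 35; x_2 ≥ 3 gives C(13,3) = 286; x_3 ≥ 6 gives C(10,3) = 120; x_4 ≥ 3 gives C(13,3) = 286. Together 727.
Add back pairs where two caps are both exceeded: 4 + 0 + 4 + 35 + 120 + 35 = 198.
Subtract triples: 0 + 0 + 0 + 4 = 4.
By inclusion–exclusion the count is 560 − 727 + 198 − 4 = 27.

27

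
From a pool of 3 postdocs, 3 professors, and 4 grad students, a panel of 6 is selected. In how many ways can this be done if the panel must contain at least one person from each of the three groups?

With no constraint there are C(10,6) = 210 possible selections.
Subtract selections that omit an entire group: no postdocs → C(7,6) = 7; no professors → C(7,6) = 7; no grad students → C(6,6) = 1.
Add back selections omitting two groups (i.e. drawn from a single group): C(3,6) + C(3,6) + C(4,6) = 0.
By inclusion–exclusion: 210 − 15 + 0 = 195.

195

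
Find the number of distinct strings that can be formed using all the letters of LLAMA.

30

The 5 letters of LLAMA have repeats: A appearing twice and L appearing twice.
The number of distinct arrangements is 5!/(2!·2!) = 120/4 = 30.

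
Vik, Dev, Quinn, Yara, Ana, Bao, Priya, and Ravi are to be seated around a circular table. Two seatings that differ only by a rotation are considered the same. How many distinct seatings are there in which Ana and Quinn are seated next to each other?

1440

Glue Ana and Quinn into a block (2 internal orders). Seating 7 units around a circle gives (6)! arrangements.
So 2 × (6)! = 2 × 720 = 1440.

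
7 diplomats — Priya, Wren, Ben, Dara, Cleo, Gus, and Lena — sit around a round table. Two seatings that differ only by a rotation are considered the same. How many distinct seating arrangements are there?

Around a circle, 7 distinct people have 7!/7 = (6)! = 720 rotationally distinct seatings.

720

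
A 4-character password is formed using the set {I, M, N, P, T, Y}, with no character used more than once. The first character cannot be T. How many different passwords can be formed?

The first character has 6−1 = 5 choices (anything except T).
The remaining 3 characters are filled from the other 5 symbols without repetition: 5 × 4 × 3 = 60.
Total: 5 × 60 = 300.

300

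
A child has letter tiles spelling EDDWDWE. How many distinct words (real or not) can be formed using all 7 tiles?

210

EDDWDWE has 7 letters with D appearing 3 times, E appearing twice, and W appearing twice.
The number of distinct arrangements is 7!/(3!·2!·2!) = 5040/24 = 210.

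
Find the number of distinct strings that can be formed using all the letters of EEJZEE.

30

The 6 letters of EEJZEE have repeats: E appearing 4 times.
So there are 6! / (4!) = 30 distinguishable arrangements.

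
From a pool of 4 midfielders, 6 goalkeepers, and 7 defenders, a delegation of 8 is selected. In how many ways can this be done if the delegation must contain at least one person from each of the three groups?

22813

With no constraint there are C(17,8) = 24310 possible selections.
Selections missing a whole group: no midfielders → C(13,8) = 1287; no goalkeepers → C(11,8) = 165; no defenders → C(10,8) = 45.
Add back selections omitting two groups (i.e. drawn from a single group): C(4,8) + C(6,8) + C(7,8) = 0.
By inclusion–exclusion: 24310 − 1497 + 0 = 22813.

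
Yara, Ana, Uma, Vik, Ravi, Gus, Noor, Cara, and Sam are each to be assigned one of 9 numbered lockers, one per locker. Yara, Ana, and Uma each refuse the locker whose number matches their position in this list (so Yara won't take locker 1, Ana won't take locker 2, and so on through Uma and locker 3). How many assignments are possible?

Let Aᵢ (for i ∈ {1, 2, 3}) be the placements that put person i in their forbidden locker. Any j of these fix j positions, leaving (9−j)! ways to fill the rest, and there are C(3,j) ways to pick which j.
By inclusion–exclusion, the number of valid placements is Σ_{j=0}^{3} (−1)^j C(3,j)·(9−j)!.
Computing: 362880 − 120960 + 15120 − 720 = 256320.

256320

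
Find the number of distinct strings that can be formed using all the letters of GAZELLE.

1260

The 7 letters of GAZELLE have repeats: E appearing twice and L appearing twice.
The number of distinct arrangements is 7!/(2!·2!) = 5040/4 = 1260.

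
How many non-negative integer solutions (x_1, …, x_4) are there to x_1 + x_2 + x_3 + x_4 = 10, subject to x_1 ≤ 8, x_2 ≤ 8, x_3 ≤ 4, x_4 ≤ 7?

Ignoring the caps, the number of non-negative solutions to x_1+…+x_4 = 10 is C(13,3) = 286.
Subtract solutions that violate a single cap (substitute x_i' = x_i − (cap_i+1)): x_1 ≥ 9 gives C(4,3) = 4; x_2 ≥ 9 gives C(4,3) = 4; x_3 ≥ 5 gives C(8,3) = 56; x_4 ≥ 8 gives C(5,3) = 10. Together 74.
No two caps can be exceeded simultaneously, so the pair terms are all 0.
By inclusion–exclusion the count is 286 − 74 + 0 = 212.

212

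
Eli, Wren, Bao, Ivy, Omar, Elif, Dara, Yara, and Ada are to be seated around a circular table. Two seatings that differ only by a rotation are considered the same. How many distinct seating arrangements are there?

40320

Around a circle, 9 distinct people have 9!/9 = (8)! = 40320 rotationally distinct seatings.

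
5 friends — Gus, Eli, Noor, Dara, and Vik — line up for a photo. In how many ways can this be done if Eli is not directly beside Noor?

There are 5! = 120 arrangements in all. If Eli and Noor are adjacent, merging them into one block gives 2·(4)! = 48 arrangements.
So 120 − 48 = 72 arrangements keep them apart.

72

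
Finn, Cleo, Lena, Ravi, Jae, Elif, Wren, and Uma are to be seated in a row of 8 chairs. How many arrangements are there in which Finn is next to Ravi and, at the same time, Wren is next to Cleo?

2880

Treat {Finn,Ravi} as one block (2 orders) and {Wren,Cleo} as another (2 orders).
That leaves 6 units to arrange: 2 × 2 × 6! = 4 × 720 = 2880.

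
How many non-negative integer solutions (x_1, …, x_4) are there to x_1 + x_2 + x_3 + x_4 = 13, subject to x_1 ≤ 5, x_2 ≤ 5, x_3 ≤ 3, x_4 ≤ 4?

34

Without the upper bounds there are C(16,3) = 560 ways to split 13 among 4 variables.
Subtract solutions that violate a single cap (substitute x_i' = x_i − (cap_i+1)): x_1 ≥ 6 gives C(10,3) = 120; x_2 ≥ 6 gives C(10,3) = 120; x_3 ≥ 4 gives C(12,3) = 220; x_4 ≥ 5 gives C(11,3) = 165. Together 625.
Add back pairs where two caps are both exceeded: 4 + 20 + 10 + 20 + 10 + 35 = 99.
By inclusion–exclusion the count is 560 − 625 + 99 = 34.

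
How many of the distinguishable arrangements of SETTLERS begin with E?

1260

With the first slot taken by E, it remains to arrange the other 7 letters (STTLERS).
Those 7 letters have S appearing twice and T appearing twice, giving (7)!/(2!·2!) = 1260.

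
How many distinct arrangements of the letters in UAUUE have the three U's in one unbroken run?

Treat the 3 copies of U as a single block. The multiset to arrange is then {UUU, A, E}, 3 items in all.
All 3 items are distinct, so there are (3)! = 6 arrangements.

6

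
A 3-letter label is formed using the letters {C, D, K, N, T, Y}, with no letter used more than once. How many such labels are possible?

With no repetition, fill the 3 letters in order: 6 choices, then 5, down to 4.
6 × 5 × 4 = 120.

120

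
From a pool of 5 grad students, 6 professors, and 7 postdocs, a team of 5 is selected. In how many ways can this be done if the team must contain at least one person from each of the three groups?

Total 5-person selections from all 18: C(18,5) = 8568.
Subtract selections that omit an entire group: no grad students → C(13,5) = 1287; no professors → C(12,5) = 792; no postdocs → C(11,5) = 462.
Add back selections omitting two groups (i.e. drawn from a single group): C(5,5) + C(6,5) + C(7,5) = 28.
By inclusion–exclusion: 8568 − 2541 + 28 = 6055.

6055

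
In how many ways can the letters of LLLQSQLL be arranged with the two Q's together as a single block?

42

Treat the 2 copies of Q as a single block. The multiset to arrange is then {QQ, L, L, L, L, L, S}, 7 items in all.
That gives (7)!/(5!) = 42 arrangements.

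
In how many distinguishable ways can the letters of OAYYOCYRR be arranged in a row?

OAYYOCYRR has 9 letters with O appearing twice, R appearing twice, and Y appearing 3 times.
So there are 9! / (3!·2!·2!) = 15120 distinguishable arrangements.

15120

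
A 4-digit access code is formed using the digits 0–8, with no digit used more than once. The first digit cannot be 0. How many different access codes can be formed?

2688

The first digit has 9−1 = 8 choices (anything except 0).
The remaining 3 digits are filled from the other 8 symbols without repetition: 8 × 7 × 6 = 336.
Total: 8 × 336 = 2688.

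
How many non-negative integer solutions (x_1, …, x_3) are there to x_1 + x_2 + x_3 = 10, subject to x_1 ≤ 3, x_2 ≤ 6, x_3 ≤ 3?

Ignoring the caps, the number of non-negative solutions to x_1+…+x_3 = 10 is C(12,2) = 66.
Subtract solutions that violate a single cap (substitute x_i' = x_i − (cap_i+1)): x_1 ≥ 4 gives C(8,2) = 28; x_2 ≥ 7 gives C(5,2) = 10; x_3 ≥ 4 gives C(8,2) = 28. Together 66.
Add back pairs where two caps are both exceeded: 0 + 6 + 0 = 6.
By inclusion–exclusion the count is 66 − 66 + 6 = 6.

6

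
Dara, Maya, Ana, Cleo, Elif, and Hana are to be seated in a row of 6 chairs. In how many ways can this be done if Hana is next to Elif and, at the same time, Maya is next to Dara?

Treat {Hana,Elif} as one block (2 orders) and {Maya,Dara} as another (2 orders).
That leaves 4 units to arrange: 2 × 2 × 4! = 4 × 24 = 96.

96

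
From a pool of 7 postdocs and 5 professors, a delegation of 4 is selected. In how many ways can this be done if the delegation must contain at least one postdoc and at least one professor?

455

With no constraint there are C(12,4) = 495 possible selections.
Selections missing a whole group: no postdocs → C(5,4) = 5; no professors → C(7,4) = 35.
Both groups omitted at once is impossible, so 495 − 40 = 455.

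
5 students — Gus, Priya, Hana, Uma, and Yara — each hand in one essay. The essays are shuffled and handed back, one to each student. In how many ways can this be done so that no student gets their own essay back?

Let Aᵢ be the assignments in which student i gets their own essay. We want the size of the complement of A₁∪…∪A_5.
By inclusion–exclusion this is Σ_{j=0}^{5} (−1)^j C(5,j)·(5−j)!.
Computing: 120 − 120 + 60 − 20 + 5 − 1 = 44.

44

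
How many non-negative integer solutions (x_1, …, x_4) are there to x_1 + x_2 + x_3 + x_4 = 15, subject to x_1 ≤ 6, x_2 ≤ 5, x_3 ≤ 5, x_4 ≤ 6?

110

By stars and bars, unrestricted non-negative solutions to x_1+…+x_4 = 15 number C(15+3,3) = 816.
Subtract solutions that violate a single cap (substitute x_i' = x_i − (cap_i+1)): x_1 ≥ 7 gives C(11,3) = 165; x_2 ≥ 6 gives C(12,3) = 220; x_3 ≥ 6 gives C(12,3) = 220; x_4 ≥ 7 gives C(11,3) = 165. Together 770.
Add back pairs where two caps are both exceeded: 10 + 10 + 4 + 20 + 10 + 10 = 64.
By inclusion–exclusion the count is 816 − 770 + 64 = 110.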